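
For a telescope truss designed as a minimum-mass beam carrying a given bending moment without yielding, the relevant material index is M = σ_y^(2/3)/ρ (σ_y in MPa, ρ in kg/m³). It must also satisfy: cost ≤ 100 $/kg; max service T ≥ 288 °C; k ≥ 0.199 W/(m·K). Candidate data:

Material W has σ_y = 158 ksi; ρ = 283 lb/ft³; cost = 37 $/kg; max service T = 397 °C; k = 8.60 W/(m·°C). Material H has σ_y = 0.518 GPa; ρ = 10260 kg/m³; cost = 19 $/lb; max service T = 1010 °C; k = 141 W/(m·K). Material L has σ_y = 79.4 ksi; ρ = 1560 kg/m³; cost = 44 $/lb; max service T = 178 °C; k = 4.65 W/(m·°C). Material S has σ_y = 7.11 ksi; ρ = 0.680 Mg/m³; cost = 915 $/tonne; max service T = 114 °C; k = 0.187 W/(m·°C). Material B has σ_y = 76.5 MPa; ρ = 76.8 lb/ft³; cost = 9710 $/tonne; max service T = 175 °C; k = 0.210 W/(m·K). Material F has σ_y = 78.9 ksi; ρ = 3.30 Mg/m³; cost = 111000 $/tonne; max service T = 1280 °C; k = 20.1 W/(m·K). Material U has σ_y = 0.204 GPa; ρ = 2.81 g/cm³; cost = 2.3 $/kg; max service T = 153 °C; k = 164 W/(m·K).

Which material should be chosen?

Screen on constraints: cost ≤ 100 $/kg; max service T ≥ 288 °C; k ≥ 0.199 W/(m·K). Survivors: material W, material H.
Convert each candidate to consistent units, then evaluate M:
  material W: σ_y = 1089 MPa, ρ = 4533 kg/m³
  material H: σ_y = 518.0 MPa, ρ = 10260 kg/m³
  material W: M = 23.4×10⁻³
  material H: M = 6.29×10⁻³
Highest index: material W.

material W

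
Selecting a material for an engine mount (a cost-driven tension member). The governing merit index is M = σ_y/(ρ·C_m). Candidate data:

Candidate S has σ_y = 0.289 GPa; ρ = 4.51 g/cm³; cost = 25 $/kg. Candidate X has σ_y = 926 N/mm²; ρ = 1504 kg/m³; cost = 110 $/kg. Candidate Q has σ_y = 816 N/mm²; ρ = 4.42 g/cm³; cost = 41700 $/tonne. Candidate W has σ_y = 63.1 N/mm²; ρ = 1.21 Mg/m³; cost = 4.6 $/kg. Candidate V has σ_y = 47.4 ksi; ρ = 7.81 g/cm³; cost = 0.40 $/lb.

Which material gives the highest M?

In SI units:
  candidate S: σ_y = 289.0 MPa, ρ = 4510 kg/m³, cost = 25.00 $/kg
  candidate X: σ_y = 926.0 MPa, ρ = 1504 kg/m³, cost = 110.0 $/kg
  candidate Q: σ_y = 816.0 MPa, ρ = 4420 kg/m³, cost = 41.70 $/kg
  candidate W: σ_y = 63.10 MPa, ρ = 1210 kg/m³, cost = 4.600 $/kg
  candidate V: σ_y = 326.8 MPa, ρ = 7810 kg/m³, cost = 0.8818 $/kg
  candidate V: M = 47.5 kN·m per $
  candidate W: M = 11.3 kN·m per $
  candidate X: M = 5.60 kN·m per $
  candidate Q: M = 4.43 kN·m per $
  candidate S: M = 2.56 kN·m per $
Candidate V ranks first.

candidate V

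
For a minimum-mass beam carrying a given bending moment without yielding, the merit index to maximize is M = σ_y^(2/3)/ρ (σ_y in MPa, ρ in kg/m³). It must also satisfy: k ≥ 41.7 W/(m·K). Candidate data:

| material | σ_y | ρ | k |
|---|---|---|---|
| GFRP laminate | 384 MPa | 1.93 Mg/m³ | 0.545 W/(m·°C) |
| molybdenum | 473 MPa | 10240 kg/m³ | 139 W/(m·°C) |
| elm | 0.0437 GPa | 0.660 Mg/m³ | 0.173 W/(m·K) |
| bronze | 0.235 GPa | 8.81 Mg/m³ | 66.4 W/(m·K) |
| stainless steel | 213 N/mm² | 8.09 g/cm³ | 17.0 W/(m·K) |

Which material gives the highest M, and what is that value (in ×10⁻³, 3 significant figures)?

molybdenum, M = 5.93×10⁻³

Screen on constraints: k ≥ 41.7 W/(m·K). Survivors: molybdenum, bronze.
Normalizing units and computing the index:
  molybdenum: σ_y = 473.0 MPa, ρ = 10240 kg/m³
  bronze: σ_y = 235.0 MPa, ρ = 8810 kg/m³
  molybdenum: M = 5.93×10⁻³
  bronze: M = 4.32×10⁻³
The maximum is for molybdenum.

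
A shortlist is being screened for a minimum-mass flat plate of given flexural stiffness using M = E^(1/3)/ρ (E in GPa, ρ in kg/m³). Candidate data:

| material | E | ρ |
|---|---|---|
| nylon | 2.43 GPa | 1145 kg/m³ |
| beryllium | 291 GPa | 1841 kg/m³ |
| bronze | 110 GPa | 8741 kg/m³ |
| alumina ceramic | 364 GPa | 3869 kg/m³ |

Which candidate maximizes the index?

beryllium

Evaluate M for each candidate:
  beryllium: M = 3.60×10⁻³
  alumina ceramic: M = 1.85×10⁻³
  nylon: M = 1.17×10⁻³
  bronze: M = 0.548×10⁻³
Beryllium has the largest M.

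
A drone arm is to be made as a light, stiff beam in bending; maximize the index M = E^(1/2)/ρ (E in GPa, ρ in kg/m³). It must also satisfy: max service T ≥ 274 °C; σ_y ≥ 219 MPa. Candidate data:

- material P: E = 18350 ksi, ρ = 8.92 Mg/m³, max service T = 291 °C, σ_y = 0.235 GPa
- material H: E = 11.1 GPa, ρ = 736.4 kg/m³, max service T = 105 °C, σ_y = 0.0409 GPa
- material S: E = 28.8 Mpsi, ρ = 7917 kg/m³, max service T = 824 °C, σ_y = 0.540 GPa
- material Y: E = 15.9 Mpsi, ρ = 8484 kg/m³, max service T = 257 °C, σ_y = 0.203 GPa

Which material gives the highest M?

Screen on constraints: max service T ≥ 274 °C; σ_y ≥ 219 MPa. Survivors: material P, material S.
Putting every candidate on a common basis:
  material P: E = 126.5 GPa, ρ = 8920 kg/m³
  material S: E = 198.6 GPa, ρ = 7917 kg/m³
  material S: M = 1.78×10⁻³
  material P: M = 1.26×10⁻³
Highest index: material S.

material S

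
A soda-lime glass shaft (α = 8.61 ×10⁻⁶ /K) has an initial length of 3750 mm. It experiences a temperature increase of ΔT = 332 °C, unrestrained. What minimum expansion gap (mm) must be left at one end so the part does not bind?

10.7 mm

ΔL = α·L₀·ΔT = 8.61×10⁻⁶ × 3750 mm × 332.0 K = 10.7 mm.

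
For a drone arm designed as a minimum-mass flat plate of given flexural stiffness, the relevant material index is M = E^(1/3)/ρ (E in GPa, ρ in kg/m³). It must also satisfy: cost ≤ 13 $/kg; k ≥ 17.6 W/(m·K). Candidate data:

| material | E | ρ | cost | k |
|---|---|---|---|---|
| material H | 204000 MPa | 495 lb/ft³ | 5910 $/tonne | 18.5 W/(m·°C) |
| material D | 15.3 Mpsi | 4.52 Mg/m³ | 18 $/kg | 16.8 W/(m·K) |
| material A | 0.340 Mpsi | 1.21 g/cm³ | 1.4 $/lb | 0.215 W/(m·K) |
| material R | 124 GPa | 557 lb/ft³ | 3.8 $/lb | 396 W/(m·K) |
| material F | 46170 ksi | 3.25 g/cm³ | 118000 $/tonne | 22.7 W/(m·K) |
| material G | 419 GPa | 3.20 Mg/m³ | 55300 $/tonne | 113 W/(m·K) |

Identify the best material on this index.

Screen on constraints: cost ≤ 13 $/kg; k ≥ 17.6 W/(m·K). Survivors: material H, material R.
In SI units:
  material H: E = 204.0 GPa, ρ = 7929 kg/m³
  material R: E = 124.0 GPa, ρ = 8922 kg/m³
  material H: M = 0.742×10⁻³
  material R: M = 0.559×10⁻³
Highest index: material H.

material H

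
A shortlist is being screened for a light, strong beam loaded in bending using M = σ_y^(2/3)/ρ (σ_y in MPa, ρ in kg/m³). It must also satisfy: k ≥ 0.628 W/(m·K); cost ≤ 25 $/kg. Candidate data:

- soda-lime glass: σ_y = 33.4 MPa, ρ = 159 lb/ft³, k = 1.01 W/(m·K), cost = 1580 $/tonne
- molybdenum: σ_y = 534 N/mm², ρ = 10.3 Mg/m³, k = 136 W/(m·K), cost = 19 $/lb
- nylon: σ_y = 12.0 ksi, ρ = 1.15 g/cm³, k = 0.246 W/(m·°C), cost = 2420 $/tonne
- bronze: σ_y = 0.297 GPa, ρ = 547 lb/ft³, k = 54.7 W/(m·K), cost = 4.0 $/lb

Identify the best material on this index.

Screen on constraints: k ≥ 0.628 W/(m·K); cost ≤ 25 $/kg. Survivors: soda-lime glass, bronze.
In SI units:
  soda-lime glass: σ_y = 33.40 MPa, ρ = 2547 kg/m³
  bronze: σ_y = 297.0 MPa, ρ = 8762 kg/m³
  bronze: M = 5.08×10⁻³
  soda-lime glass: M = 4.07×10⁻³
Bronze ranks first.

bronze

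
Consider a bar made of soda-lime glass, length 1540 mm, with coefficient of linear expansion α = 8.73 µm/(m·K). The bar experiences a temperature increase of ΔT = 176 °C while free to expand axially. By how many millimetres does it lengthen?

ΔL = α·L₀·ΔT = 8.73×10⁻⁶ × 1540 mm × 176.0 K = 2.37 mm.

2.37 mm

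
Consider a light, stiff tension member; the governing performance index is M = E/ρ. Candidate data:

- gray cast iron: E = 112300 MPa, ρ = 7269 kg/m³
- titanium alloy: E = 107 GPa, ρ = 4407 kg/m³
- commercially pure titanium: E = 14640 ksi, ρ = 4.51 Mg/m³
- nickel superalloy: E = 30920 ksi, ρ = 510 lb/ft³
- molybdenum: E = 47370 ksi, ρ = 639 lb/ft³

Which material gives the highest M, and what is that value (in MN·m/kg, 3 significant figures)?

In SI units:
  gray cast iron: E = 112.3 GPa, ρ = 7269 kg/m³
  titanium alloy: E = 107.0 GPa, ρ = 4407 kg/m³
  commercially pure titanium: E = 100.9 GPa, ρ = 4510 kg/m³
  nickel superalloy: E = 213.2 GPa, ρ = 8169 kg/m³
  molybdenum: E = 326.6 GPa, ρ = 10240 kg/m³
  molybdenum: M = 31.9 MN·m/kg
  nickel superalloy: M = 26.1 MN·m/kg
  titanium alloy: M = 24.3 MN·m/kg
  commercially pure titanium: M = 22.4 MN·m/kg
  gray cast iron: M = 15.4 MN·m/kg
Molybdenum has the largest M.

molybdenum, M = 31.9 MN·m/kg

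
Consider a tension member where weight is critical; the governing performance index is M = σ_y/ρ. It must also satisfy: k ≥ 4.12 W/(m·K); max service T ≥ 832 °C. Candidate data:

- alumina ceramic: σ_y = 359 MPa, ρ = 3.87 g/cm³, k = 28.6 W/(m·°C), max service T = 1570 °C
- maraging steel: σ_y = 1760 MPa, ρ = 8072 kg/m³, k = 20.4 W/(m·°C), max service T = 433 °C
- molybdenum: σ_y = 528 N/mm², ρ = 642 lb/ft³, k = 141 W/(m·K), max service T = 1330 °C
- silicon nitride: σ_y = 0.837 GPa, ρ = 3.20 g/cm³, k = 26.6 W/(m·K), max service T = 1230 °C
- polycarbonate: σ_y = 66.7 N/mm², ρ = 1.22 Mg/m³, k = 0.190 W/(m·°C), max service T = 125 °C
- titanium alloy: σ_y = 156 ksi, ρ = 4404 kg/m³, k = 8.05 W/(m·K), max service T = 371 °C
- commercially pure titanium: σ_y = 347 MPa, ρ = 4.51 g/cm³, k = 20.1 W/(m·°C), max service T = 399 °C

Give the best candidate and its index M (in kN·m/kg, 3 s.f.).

silicon nitride, M = 262 kN·m/kg

Screen on constraints: k ≥ 4.12 W/(m·K); max service T ≥ 832 °C. Survivors: alumina ceramic, molybdenum, silicon nitride.
Putting every candidate on a common basis:
  alumina ceramic: σ_y = 359.0 MPa, ρ = 3870 kg/m³
  molybdenum: σ_y = 528.0 MPa, ρ = 10280 kg/m³
  silicon nitride: σ_y = 837.0 MPa, ρ = 3200 kg/m³
  silicon nitride: M = 262 kN·m/kg
  alumina ceramic: M = 92.8 kN·m/kg
  molybdenum: M = 51.3 kN·m/kg
Silicon nitride ranks first.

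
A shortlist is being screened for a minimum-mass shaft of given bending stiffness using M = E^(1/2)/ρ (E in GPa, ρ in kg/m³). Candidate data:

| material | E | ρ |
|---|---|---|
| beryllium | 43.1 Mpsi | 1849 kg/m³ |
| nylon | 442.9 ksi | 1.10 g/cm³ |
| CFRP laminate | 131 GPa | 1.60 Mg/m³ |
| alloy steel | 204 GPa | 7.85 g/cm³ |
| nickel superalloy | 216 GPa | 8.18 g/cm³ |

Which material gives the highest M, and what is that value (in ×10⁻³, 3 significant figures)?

beryllium, M = 9.32×10⁻³

In SI units:
  beryllium: E = 297.2 GPa, ρ = 1849 kg/m³
  nylon: E = 3.054 GPa, ρ = 1100 kg/m³
  CFRP laminate: E = 131.0 GPa, ρ = 1600 kg/m³
  alloy steel: E = 204.0 GPa, ρ = 7850 kg/m³
  nickel superalloy: E = 216.0 GPa, ρ = 8180 kg/m³
  beryllium: M = 9.32×10⁻³
  CFRP laminate: M = 7.15×10⁻³
  alloy steel: M = 1.82×10⁻³
  nickel superalloy: M = 1.80×10⁻³
  nylon: M = 1.59×10⁻³
Beryllium has the largest M.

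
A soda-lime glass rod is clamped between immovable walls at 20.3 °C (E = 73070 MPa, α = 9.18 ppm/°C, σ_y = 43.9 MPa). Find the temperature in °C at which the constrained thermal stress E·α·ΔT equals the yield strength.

85.7 °C

E = 73070 MPa = 73.07 GPa.
E·α·ΔT = 43.90 MPa ⇒ ΔT = 43.90 / (73.07×10³ × 9.18×10⁻⁶) = 65.45 K.
T = 20.3 + 65.45 = 85.75 °C.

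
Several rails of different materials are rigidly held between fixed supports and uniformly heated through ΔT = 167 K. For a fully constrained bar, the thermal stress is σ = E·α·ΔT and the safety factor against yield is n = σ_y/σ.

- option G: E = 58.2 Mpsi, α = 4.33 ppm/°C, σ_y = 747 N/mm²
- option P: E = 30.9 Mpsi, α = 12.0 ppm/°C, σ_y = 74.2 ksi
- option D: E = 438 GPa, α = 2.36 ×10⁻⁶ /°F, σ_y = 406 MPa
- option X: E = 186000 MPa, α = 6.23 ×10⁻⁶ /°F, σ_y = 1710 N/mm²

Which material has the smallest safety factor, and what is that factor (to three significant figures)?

Per material, after unit conversion:
  option G: E = 401.3, α = 4.33, σ_y = 747.0 → σ = 290 MPa, n = 2.57
  option P: E = 213.0, α = 12.0, σ_y = 511.6 → σ = 427 MPa, n = 1.20
  option D: E = 438.0, α = 4.25, σ_y = 406.0 → σ = 311 MPa, n = 1.31
  option X: E = 186.0, α = 11.2, σ_y = 1710 → σ = 348 MPa, n = 4.91
Option P has the lowest safety factor, n = 1.20.

option P, n = 1.20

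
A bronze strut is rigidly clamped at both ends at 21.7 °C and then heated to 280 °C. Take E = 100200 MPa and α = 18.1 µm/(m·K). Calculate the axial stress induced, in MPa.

468 MPa

E = 100200 MPa = 100.2 GPa.
ΔT = 258.3 K. Constrained thermal stress σ = E·α·ΔT = 100.2×10³ MPa × 18.1×10⁻⁶ × 258.3 = 468 MPa (compressive).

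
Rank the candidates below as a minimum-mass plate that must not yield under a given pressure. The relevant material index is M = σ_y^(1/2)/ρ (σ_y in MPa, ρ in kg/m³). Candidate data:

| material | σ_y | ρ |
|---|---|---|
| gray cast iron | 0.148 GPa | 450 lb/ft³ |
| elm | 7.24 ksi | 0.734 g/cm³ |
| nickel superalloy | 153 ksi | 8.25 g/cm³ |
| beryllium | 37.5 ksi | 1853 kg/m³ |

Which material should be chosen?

elm

Putting every candidate on a common basis:
  gray cast iron: σ_y = 148.0 MPa, ρ = 7208 kg/m³
  elm: σ_y = 49.92 MPa, ρ = 734.0 kg/m³
  nickel superalloy: σ_y = 1055 MPa, ρ = 8250 kg/m³
  beryllium: σ_y = 258.6 MPa, ρ = 1853 kg/m³
  elm: M = 9.63×10⁻³
  beryllium: M = 8.68×10⁻³
  nickel superalloy: M = 3.94×10⁻³
  gray cast iron: M = 1.69×10⁻³
Elm has the largest M.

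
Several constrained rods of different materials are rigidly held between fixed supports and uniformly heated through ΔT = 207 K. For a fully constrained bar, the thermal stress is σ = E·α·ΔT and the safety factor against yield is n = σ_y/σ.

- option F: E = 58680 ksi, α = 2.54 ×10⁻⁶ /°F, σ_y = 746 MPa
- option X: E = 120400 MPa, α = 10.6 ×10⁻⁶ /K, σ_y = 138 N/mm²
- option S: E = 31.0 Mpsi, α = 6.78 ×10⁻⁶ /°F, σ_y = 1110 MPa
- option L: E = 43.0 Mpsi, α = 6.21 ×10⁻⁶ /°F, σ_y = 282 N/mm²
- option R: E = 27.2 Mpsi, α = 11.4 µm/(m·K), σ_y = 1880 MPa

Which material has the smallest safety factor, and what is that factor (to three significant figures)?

option L, n = 0.411

In consistent units (E in GPa, α in ×10⁻⁶/K, σ_y in MPa):
  option F: E = 404.6, α = 4.57, σ_y = 746.0 → σ = 383 MPa, n = 1.95
  option X: E = 120.4, α = 10.6, σ_y = 138.0 → σ = 264 MPa, n = 0.522
  option S: E = 213.7, α = 12.2, σ_y = 1110 → σ = 540 MPa, n = 2.06
  option L: E = 296.5, α = 11.2, σ_y = 282.0 → σ = 686 MPa, n = 0.411
  option R: E = 187.5, α = 11.4, σ_y = 1880 → σ = 443 MPa, n = 4.25
The minimum is option L at n = 0.411.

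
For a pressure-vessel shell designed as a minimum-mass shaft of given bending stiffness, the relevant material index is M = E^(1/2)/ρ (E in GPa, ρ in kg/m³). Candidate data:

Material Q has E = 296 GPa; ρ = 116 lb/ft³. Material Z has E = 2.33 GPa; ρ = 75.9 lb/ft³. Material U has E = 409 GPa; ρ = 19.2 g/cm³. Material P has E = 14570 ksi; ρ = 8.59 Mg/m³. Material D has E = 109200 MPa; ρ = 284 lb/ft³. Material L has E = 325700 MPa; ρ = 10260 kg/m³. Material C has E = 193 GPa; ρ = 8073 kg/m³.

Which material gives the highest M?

material Q

After converting to SI:
  material Q: E = 296.0 GPa, ρ = 1858 kg/m³
  material Z: E = 2.330 GPa, ρ = 1216 kg/m³
  material U: E = 409.0 GPa, ρ = 19200 kg/m³
  material P: E = 100.5 GPa, ρ = 8590 kg/m³
  material D: E = 109.2 GPa, ρ = 4549 kg/m³
  material L: E = 325.7 GPa, ρ = 10260 kg/m³
  material C: E = 193.0 GPa, ρ = 8073 kg/m³
  material Q: M = 9.26×10⁻³
  material D: M = 2.30×10⁻³
  material L: M = 1.76×10⁻³
  material C: M = 1.72×10⁻³
  material Z: M = 1.26×10⁻³
  material P: M = 1.17×10⁻³
  material U: M = 1.05×10⁻³
Material Q ranks first.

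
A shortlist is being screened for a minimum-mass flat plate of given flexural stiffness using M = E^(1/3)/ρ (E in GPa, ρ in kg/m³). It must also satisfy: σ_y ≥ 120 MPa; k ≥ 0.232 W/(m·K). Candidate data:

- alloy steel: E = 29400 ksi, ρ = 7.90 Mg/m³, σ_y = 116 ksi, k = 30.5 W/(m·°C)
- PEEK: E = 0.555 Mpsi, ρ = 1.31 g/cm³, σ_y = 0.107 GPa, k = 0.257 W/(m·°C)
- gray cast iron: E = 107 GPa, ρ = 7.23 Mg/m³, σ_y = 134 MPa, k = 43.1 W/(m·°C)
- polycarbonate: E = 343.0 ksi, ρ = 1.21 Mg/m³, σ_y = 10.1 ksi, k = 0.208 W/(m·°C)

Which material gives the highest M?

alloy steel

Screen on constraints: σ_y ≥ 120 MPa; k ≥ 0.232 W/(m·K). Survivors: alloy steel, gray cast iron.
Normalizing units and computing the index:
  alloy steel: E = 202.7 GPa, ρ = 7900 kg/m³
  gray cast iron: E = 107.0 GPa, ρ = 7230 kg/m³
  alloy steel: M = 0.744×10⁻³
  gray cast iron: M = 0.657×10⁻³
Highest index: alloy steel.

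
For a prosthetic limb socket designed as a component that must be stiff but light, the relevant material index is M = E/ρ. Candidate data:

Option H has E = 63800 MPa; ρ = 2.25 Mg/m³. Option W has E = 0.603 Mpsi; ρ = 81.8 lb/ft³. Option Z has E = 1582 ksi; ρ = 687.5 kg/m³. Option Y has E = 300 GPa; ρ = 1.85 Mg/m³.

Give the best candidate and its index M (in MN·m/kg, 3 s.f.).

option Y, M = 162 MN·m/kg

Normalizing units and computing the index:
  option H: E = 63.80 GPa, ρ = 2250 kg/m³
  option W: E = 4.158 GPa, ρ = 1310 kg/m³
  option Z: E = 10.91 GPa, ρ = 687.5 kg/m³
  option Y: E = 300.0 GPa, ρ = 1850 kg/m³
  option Y: M = 162 MN·m/kg
  option H: M = 28.4 MN·m/kg
  option Z: M = 15.9 MN·m/kg
  option W: M = 3.17 MN·m/kg
Highest index: option Y.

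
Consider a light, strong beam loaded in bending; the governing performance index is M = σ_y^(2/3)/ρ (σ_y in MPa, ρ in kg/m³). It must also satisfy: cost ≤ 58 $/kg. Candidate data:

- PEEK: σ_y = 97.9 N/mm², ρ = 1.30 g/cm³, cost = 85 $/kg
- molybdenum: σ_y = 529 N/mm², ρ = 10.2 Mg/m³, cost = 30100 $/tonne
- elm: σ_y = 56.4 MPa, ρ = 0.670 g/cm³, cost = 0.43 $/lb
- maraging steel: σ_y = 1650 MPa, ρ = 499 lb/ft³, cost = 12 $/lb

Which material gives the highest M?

elm

Screen on constraints: cost ≤ 58 $/kg. Survivors: molybdenum, elm, maraging steel.
Convert each candidate to consistent units, then evaluate M:
  molybdenum: σ_y = 529.0 MPa, ρ = 10200 kg/m³
  elm: σ_y = 56.40 MPa, ρ = 670.0 kg/m³
  maraging steel: σ_y = 1650 MPa, ρ = 7993 kg/m³
  elm: M = 22.0×10⁻³
  maraging steel: M = 17.5×10⁻³
  molybdenum: M = 6.41×10⁻³
Elm ranks first.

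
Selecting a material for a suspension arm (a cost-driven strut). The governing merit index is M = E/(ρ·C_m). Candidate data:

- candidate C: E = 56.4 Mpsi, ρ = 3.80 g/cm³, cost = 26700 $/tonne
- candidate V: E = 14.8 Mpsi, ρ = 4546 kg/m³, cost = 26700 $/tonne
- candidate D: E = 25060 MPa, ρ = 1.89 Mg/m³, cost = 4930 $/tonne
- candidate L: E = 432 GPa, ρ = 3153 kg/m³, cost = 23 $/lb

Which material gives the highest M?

candidate C

In SI units:
  candidate C: E = 388.9 GPa, ρ = 3800 kg/m³, cost = 26.70 $/kg
  candidate V: E = 102.0 GPa, ρ = 4546 kg/m³, cost = 26.70 $/kg
  candidate D: E = 25.06 GPa, ρ = 1890 kg/m³, cost = 4.930 $/kg
  candidate L: E = 432.0 GPa, ρ = 3153 kg/m³, cost = 50.71 $/kg
  candidate C: M = 3.83 MN·m per $
  candidate L: M = 2.70 MN·m per $
  candidate D: M = 2.69 MN·m per $
  candidate V: M = 0.841 MN·m per $
Candidate C has the largest M.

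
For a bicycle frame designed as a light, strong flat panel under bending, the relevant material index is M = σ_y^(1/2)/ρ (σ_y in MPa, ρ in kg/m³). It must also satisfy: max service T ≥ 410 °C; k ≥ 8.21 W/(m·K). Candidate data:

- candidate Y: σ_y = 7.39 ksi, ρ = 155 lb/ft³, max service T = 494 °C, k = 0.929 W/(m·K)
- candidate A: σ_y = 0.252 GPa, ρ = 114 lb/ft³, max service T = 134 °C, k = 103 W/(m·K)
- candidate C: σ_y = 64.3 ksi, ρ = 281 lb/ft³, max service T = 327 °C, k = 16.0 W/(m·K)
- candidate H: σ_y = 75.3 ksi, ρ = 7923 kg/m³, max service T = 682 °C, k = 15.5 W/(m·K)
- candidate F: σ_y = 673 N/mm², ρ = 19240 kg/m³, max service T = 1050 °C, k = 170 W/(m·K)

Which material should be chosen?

candidate H

Screen on constraints: max service T ≥ 410 °C; k ≥ 8.21 W/(m·K). Survivors: candidate H, candidate F.
After converting to SI:
  candidate H: σ_y = 519.2 MPa, ρ = 7923 kg/m³
  candidate F: σ_y = 673.0 MPa, ρ = 19240 kg/m³
  candidate H: M = 2.88×10⁻³
  candidate F: M = 1.35×10⁻³
Candidate H has the largest M.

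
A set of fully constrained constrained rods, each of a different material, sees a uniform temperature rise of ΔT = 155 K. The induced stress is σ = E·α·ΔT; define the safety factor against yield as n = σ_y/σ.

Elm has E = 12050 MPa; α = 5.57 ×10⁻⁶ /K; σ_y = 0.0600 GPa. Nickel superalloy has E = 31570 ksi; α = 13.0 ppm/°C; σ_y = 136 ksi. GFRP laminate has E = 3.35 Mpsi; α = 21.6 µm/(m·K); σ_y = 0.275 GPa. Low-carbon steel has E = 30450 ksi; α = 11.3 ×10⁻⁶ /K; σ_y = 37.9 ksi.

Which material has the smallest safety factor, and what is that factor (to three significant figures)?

low-carbon steel, n = 0.711

In consistent units (E in GPa, α in ×10⁻⁶/K, σ_y in MPa):
  elm: E = 12.05, α = 5.57, σ_y = 60.00 → σ = 10.4 MPa, n = 5.77
  nickel superalloy: E = 217.7, α = 13.0, σ_y = 937.7 → σ = 439 MPa, n = 2.14
  GFRP laminate: E = 23.10, α = 21.6, σ_y = 275.0 → σ = 77.3 MPa, n = 3.56
  low-carbon steel: E = 209.9, α = 11.3, σ_y = 261.3 → σ = 368 MPa, n = 0.711
Low-carbon steel has the lowest safety factor, n = 0.711.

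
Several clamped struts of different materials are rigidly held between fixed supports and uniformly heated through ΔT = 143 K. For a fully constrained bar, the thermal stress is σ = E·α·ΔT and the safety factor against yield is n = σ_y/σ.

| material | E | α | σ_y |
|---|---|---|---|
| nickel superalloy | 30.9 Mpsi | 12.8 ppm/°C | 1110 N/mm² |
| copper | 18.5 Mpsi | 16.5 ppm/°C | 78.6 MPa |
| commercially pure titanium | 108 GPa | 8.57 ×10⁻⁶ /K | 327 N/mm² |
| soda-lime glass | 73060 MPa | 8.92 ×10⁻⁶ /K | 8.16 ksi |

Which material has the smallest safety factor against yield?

copper

Converting E to GPa, α to ×10⁻⁶/K, σ_y to MPa, then σ and n for each:
  nickel superalloy: E = 213.0, α = 12.8, σ_y = 1110 → σ = 390 MPa, n = 2.85
  copper: E = 127.6, α = 16.5, σ_y = 78.60 → σ = 301 MPa, n = 0.261
  commercially pure titanium: E = 108.0, α = 8.57, σ_y = 327.0 → σ = 132 MPa, n = 2.47
  soda-lime glass: E = 73.06, α = 8.92, σ_y = 56.26 → σ = 93.2 MPa, n = 0.604
Copper has the lowest safety factor, n = 0.261.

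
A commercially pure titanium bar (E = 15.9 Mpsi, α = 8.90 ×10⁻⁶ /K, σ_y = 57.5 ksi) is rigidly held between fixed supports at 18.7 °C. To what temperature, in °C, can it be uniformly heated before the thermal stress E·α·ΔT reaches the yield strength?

E = 15.9 Mpsi = 109.6 GPa.
σ_y = 57.5 ksi = 396.4 MPa.
E·α·ΔT = 396.4 MPa ⇒ ΔT = 396.4 / (109.6×10³ × 8.90×10⁻⁶) = 406.3 K.
T = 18.7 + 406.3 = 425.0 °C.

425 °C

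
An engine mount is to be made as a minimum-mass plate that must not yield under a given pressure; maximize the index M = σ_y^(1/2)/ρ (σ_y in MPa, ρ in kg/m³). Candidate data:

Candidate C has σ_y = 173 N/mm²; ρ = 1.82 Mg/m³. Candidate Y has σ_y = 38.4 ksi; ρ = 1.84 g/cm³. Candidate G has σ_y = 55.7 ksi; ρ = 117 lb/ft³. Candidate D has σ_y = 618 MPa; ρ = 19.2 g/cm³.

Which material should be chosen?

candidate G

In SI units:
  candidate C: σ_y = 173.0 MPa, ρ = 1820 kg/m³
  candidate Y: σ_y = 264.8 MPa, ρ = 1840 kg/m³
  candidate G: σ_y = 384.0 MPa, ρ = 1874 kg/m³
  candidate D: σ_y = 618.0 MPa, ρ = 19200 kg/m³
  candidate G: M = 10.5×10⁻³
  candidate Y: M = 8.84×10⁻³
  candidate C: M = 7.23×10⁻³
  candidate D: M = 1.29×10⁻³
Highest index: candidate G.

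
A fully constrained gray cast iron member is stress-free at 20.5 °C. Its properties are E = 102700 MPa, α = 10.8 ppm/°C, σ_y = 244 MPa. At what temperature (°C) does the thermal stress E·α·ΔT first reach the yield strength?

E = 102700 MPa = 102.7 GPa.
E·α·ΔT = 244.0 MPa ⇒ ΔT = 244.0 / (102.7×10³ × 10.8×10⁻⁶) = 220.0 K.
T = 20.5 + 220.0 = 240.5 °C.

240 °C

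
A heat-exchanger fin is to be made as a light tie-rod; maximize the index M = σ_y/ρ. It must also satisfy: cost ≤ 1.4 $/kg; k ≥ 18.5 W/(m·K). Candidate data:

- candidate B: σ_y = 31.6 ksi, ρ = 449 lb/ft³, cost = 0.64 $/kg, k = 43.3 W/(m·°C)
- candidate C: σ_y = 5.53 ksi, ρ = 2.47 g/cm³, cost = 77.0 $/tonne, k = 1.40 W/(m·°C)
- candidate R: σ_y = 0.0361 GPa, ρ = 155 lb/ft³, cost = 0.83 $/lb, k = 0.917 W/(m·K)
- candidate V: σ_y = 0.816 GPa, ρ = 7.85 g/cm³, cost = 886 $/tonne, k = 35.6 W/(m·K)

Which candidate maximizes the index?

candidate V

Screen on constraints: cost ≤ 1.4 $/kg; k ≥ 18.5 W/(m·K). Survivors: candidate B, candidate V.
Normalizing units and computing the index:
  candidate B: σ_y = 217.9 MPa, ρ = 7192 kg/m³
  candidate V: σ_y = 816.0 MPa, ρ = 7850 kg/m³
  candidate V: M = 104 kN·m/kg
  candidate B: M = 30.3 kN·m/kg
Candidate V ranks first.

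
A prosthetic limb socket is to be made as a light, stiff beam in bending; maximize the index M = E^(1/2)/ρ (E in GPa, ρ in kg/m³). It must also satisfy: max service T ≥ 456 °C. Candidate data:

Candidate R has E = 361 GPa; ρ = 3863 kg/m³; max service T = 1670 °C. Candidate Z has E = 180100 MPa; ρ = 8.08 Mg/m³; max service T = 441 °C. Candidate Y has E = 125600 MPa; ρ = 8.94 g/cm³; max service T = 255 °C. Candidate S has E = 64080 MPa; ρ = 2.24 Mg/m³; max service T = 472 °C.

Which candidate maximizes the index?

candidate R

Screen on constraints: max service T ≥ 456 °C. Survivors: candidate R, candidate S.
After converting to SI:
  candidate R: E = 361.0 GPa, ρ = 3863 kg/m³
  candidate S: E = 64.08 GPa, ρ = 2240 kg/m³
  candidate R: M = 4.92×10⁻³
  candidate S: M = 3.57×10⁻³
Highest index: candidate R.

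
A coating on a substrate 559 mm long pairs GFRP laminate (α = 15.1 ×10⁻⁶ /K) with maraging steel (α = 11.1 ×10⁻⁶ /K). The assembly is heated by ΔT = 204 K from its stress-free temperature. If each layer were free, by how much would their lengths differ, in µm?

456 µm

Δα = |15.1 − 11.1|×10⁻⁶/K = 4.00×10⁻⁶/K.
ΔL_mismatch = Δα·L·ΔT = 4.00×10⁻⁶ × 559.0 mm × 204.0 K = 456 µm.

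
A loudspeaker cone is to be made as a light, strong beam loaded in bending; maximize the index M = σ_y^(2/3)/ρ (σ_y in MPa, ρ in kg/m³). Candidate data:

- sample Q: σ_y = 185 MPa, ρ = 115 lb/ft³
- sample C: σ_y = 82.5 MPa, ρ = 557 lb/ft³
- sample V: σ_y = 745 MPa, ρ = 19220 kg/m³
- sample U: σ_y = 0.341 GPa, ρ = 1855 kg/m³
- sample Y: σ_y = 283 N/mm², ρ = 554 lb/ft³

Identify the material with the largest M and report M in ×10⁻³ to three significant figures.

sample U, M = 26.3×10⁻³

Putting every candidate on a common basis:
  sample Q: σ_y = 185.0 MPa, ρ = 1842 kg/m³
  sample C: σ_y = 82.50 MPa, ρ = 8922 kg/m³
  sample V: σ_y = 745.0 MPa, ρ = 19220 kg/m³
  sample U: σ_y = 341.0 MPa, ρ = 1855 kg/m³
  sample Y: σ_y = 283.0 MPa, ρ = 8874 kg/m³
  sample U: M = 26.3×10⁻³
  sample Q: M = 17.6×10⁻³
  sample Y: M = 4.86×10⁻³
  sample V: M = 4.28×10⁻³
  sample C: M = 2.12×10⁻³
Sample U has the largest M.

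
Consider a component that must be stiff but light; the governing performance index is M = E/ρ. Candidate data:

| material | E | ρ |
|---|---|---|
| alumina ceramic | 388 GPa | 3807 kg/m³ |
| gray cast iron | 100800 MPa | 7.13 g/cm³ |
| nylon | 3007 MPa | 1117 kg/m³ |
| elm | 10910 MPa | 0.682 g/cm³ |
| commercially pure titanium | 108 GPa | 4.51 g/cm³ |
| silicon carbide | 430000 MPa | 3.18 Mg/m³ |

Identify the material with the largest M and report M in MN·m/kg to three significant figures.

Normalizing units and computing the index:
  alumina ceramic: E = 388.0 GPa, ρ = 3807 kg/m³
  gray cast iron: E = 100.8 GPa, ρ = 7130 kg/m³
  nylon: E = 3.007 GPa, ρ = 1117 kg/m³
  elm: E = 10.91 GPa, ρ = 682.0 kg/m³
  commercially pure titanium: E = 108.0 GPa, ρ = 4510 kg/m³
  silicon carbide: E = 430.0 GPa, ρ = 3180 kg/m³
  silicon carbide: M = 135 MN·m/kg
  alumina ceramic: M = 102 MN·m/kg
  commercially pure titanium: M = 23.9 MN·m/kg
  elm: M = 16.0 MN·m/kg
  gray cast iron: M = 14.1 MN·m/kg
  nylon: M = 2.69 MN·m/kg
The maximum is for silicon carbide.

silicon carbide, M = 135 MN·m/kg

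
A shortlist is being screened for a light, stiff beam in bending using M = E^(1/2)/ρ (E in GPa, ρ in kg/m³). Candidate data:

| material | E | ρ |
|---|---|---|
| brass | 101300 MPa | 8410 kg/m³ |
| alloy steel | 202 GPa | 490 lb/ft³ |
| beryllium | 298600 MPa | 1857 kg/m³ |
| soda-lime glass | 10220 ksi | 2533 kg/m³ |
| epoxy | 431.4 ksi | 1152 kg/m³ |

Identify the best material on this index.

Convert each candidate to consistent units, then evaluate M:
  brass: E = 101.3 GPa, ρ = 8410 kg/m³
  alloy steel: E = 202.0 GPa, ρ = 7849 kg/m³
  beryllium: E = 298.6 GPa, ρ = 1857 kg/m³
  soda-lime glass: E = 70.46 GPa, ρ = 2533 kg/m³
  epoxy: E = 2.974 GPa, ρ = 1152 kg/m³
  beryllium: M = 9.31×10⁻³
  soda-lime glass: M = 3.31×10⁻³
  alloy steel: M = 1.81×10⁻³
  epoxy: M = 1.50×10⁻³
  brass: M = 1.20×10⁻³
The maximum is for beryllium.

beryllium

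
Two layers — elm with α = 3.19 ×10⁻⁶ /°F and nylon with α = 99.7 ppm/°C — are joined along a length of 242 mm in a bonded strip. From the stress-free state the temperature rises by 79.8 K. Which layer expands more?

nylon

elm: α = 3.19×10⁻⁶/°F × 9/5 = 5.74×10⁻⁶/K.
α(elm) = 5.74×10⁻⁶/K vs α(nylon) = 99.7×10⁻⁶/K.
Higher α expands more for the same ΔT: nylon.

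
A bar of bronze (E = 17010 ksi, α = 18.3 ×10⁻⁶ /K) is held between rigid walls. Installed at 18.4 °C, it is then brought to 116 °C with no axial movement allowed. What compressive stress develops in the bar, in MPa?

E = 17010 ksi = 117.3 GPa.
ΔT = 97.60 K. Constrained thermal stress σ = E·α·ΔT = 117.3×10³ MPa × 18.3×10⁻⁶ × 97.60 = 209 MPa (compressive).

209 MPa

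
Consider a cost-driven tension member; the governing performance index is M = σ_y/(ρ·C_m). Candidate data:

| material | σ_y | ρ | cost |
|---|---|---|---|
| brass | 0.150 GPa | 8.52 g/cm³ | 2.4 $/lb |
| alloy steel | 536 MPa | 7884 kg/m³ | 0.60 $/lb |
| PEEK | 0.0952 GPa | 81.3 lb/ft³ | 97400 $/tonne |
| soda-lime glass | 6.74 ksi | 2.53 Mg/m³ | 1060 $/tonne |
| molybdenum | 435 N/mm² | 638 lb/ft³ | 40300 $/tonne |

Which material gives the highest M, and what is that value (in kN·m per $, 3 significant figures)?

alloy steel, M = 51.4 kN·m per $

Convert each candidate to consistent units, then evaluate M:
  brass: σ_y = 150.0 MPa, ρ = 8520 kg/m³, cost = 5.291 $/kg
  alloy steel: σ_y = 536.0 MPa, ρ = 7884 kg/m³, cost = 1.323 $/kg
  PEEK: σ_y = 95.20 MPa, ρ = 1302 kg/m³, cost = 97.40 $/kg
  soda-lime glass: σ_y = 46.47 MPa, ρ = 2530 kg/m³, cost = 1.060 $/kg
  molybdenum: σ_y = 435.0 MPa, ρ = 10220 kg/m³, cost = 40.30 $/kg
  alloy steel: M = 51.4 kN·m per $
  soda-lime glass: M = 17.3 kN·m per $
  brass: M = 3.33 kN·m per $
  molybdenum: M = 1.06 kN·m per $
  PEEK: M = 0.751 kN·m per $
Highest index: alloy steel.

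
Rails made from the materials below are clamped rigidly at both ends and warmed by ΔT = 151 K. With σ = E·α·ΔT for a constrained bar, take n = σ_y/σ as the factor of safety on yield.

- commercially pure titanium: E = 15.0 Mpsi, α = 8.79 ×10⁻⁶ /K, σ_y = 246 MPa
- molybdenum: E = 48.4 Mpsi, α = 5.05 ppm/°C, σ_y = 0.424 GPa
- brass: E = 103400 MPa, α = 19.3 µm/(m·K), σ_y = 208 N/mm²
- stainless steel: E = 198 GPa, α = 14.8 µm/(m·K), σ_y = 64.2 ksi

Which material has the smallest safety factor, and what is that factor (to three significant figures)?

brass, n = 0.690

In consistent units (E in GPa, α in ×10⁻⁶/K, σ_y in MPa):
  commercially pure titanium: E = 103.4, α = 8.79, σ_y = 246.0 → σ = 137 MPa, n = 1.79
  molybdenum: E = 333.7, α = 5.05, σ_y = 424.0 → σ = 254 MPa, n = 1.67
  brass: E = 103.4, α = 19.3, σ_y = 208.0 → σ = 301 MPa, n = 0.690
  stainless steel: E = 198.0, α = 14.8, σ_y = 442.6 → σ = 442 MPa, n = 1.00
The minimum is brass at n = 0.690.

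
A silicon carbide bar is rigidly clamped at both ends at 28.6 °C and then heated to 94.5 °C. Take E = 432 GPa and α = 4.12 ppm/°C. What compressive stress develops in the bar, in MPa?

117 MPa

ΔT = 65.90 K. Constrained thermal stress σ = E·α·ΔT = 432.0×10³ MPa × 4.12×10⁻⁶ × 65.90 = 117 MPa (compressive).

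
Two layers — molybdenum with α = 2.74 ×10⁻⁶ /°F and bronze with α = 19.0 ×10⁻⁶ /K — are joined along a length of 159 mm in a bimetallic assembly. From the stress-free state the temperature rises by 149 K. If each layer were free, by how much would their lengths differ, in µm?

molybdenum: α = 2.74×10⁻⁶/°F × 9/5 = 4.93×10⁻⁶/K.
Δα = |4.93 − 19.0|×10⁻⁶/K = 14.1×10⁻⁶/K.
ΔL_mismatch = Δα·L·ΔT = 14.1×10⁻⁶ × 159.0 mm × 149.0 K = 333 µm.

333 µm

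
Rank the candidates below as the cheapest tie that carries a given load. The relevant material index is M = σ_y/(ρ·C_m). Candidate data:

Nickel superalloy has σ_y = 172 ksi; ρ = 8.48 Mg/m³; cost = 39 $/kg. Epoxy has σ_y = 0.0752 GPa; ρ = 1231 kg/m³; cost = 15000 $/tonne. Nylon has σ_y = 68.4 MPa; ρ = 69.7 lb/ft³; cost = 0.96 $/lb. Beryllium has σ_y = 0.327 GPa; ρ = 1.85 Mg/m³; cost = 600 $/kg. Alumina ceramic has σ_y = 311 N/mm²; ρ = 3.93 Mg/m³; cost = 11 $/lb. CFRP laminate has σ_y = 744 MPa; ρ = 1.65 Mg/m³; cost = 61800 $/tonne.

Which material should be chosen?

Convert each candidate to consistent units, then evaluate M:
  nickel superalloy: σ_y = 1186 MPa, ρ = 8480 kg/m³, cost = 39.00 $/kg
  epoxy: σ_y = 75.20 MPa, ρ = 1231 kg/m³, cost = 15.00 $/kg
  nylon: σ_y = 68.40 MPa, ρ = 1116 kg/m³, cost = 2.116 $/kg
  beryllium: σ_y = 327.0 MPa, ρ = 1850 kg/m³, cost = 600.0 $/kg
  alumina ceramic: σ_y = 311.0 MPa, ρ = 3930 kg/m³, cost = 24.25 $/kg
  CFRP laminate: σ_y = 744.0 MPa, ρ = 1650 kg/m³, cost = 61.80 $/kg
  nylon: M = 28.9 kN·m per $
  CFRP laminate: M = 7.30 kN·m per $
  epoxy: M = 4.07 kN·m per $
  nickel superalloy: M = 3.59 kN·m per $
  alumina ceramic: M = 3.26 kN·m per $
  beryllium: M = 0.295 kN·m per $
Highest index: nylon.

nylon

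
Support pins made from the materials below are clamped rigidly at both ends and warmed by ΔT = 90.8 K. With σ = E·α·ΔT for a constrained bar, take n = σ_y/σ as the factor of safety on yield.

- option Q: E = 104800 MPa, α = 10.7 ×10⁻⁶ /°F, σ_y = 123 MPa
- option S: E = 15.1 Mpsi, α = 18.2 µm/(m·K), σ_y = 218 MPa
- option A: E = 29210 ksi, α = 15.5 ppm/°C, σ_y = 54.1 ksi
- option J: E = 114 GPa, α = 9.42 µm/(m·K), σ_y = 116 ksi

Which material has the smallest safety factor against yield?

option Q

Per material, after unit conversion:
  option Q: E = 104.8, α = 19.3, σ_y = 123.0 → σ = 183 MPa, n = 0.671
  option S: E = 104.1, α = 18.2, σ_y = 218.0 → σ = 172 MPa, n = 1.27
  option A: E = 201.4, α = 15.5, σ_y = 373.0 → σ = 283 MPa, n = 1.32
  option J: E = 114.0, α = 9.42, σ_y = 799.8 → σ = 97.5 MPa, n = 8.20
Smallest n: option Q with n = 0.671.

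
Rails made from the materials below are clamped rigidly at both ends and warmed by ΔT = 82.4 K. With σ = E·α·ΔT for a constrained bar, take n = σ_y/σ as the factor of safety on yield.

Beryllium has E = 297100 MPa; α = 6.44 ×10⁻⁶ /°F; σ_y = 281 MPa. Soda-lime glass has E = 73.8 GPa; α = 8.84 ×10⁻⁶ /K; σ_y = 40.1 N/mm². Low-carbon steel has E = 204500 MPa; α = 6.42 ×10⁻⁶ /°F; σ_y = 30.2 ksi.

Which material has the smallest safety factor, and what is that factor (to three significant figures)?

With everything in SI (GPa, ×10⁻⁶/K, MPa):
  beryllium: E = 297.1, α = 11.6, σ_y = 281.0 → σ = 284 MPa, n = 0.990
  soda-lime glass: E = 73.80, α = 8.84, σ_y = 40.10 → σ = 53.8 MPa, n = 0.746
  low-carbon steel: E = 204.5, α = 11.6, σ_y = 208.2 → σ = 195 MPa, n = 1.07
The minimum is soda-lime glass at n = 0.746.

soda-lime glass, n = 0.746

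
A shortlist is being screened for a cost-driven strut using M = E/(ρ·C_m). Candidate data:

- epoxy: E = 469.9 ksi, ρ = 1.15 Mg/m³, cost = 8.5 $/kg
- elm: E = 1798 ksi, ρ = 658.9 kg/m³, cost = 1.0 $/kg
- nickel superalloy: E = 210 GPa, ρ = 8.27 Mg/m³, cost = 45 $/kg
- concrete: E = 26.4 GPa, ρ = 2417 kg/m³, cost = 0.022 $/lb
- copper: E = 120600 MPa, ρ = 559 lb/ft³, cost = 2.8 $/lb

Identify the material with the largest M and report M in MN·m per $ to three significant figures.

After converting to SI:
  epoxy: E = 3.240 GPa, ρ = 1150 kg/m³, cost = 8.500 $/kg
  elm: E = 12.40 GPa, ρ = 658.9 kg/m³, cost = 1.000 $/kg
  nickel superalloy: E = 210.0 GPa, ρ = 8270 kg/m³, cost = 45.00 $/kg
  concrete: E = 26.40 GPa, ρ = 2417 kg/m³, cost = 0.04850 $/kg
  copper: E = 120.6 GPa, ρ = 8954 kg/m³, cost = 6.173 $/kg
  concrete: M = 225 MN·m per $
  elm: M = 18.8 MN·m per $
  copper: M = 2.18 MN·m per $
  nickel superalloy: M = 0.564 MN·m per $
  epoxy: M = 0.331 MN·m per $
Concrete ranks first.

concrete, M = 225 MN·m per $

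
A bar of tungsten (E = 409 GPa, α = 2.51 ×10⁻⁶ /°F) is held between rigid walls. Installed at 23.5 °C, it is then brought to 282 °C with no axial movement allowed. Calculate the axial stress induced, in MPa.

478 MPa

α = 2.51×10⁻⁶/°F × 9/5 = 4.52×10⁻⁶/K.
ΔT = 258.5 K. Constrained thermal stress σ = E·α·ΔT = 409.0×10³ MPa × 4.52×10⁻⁶ × 258.5 = 478 MPa (compressive).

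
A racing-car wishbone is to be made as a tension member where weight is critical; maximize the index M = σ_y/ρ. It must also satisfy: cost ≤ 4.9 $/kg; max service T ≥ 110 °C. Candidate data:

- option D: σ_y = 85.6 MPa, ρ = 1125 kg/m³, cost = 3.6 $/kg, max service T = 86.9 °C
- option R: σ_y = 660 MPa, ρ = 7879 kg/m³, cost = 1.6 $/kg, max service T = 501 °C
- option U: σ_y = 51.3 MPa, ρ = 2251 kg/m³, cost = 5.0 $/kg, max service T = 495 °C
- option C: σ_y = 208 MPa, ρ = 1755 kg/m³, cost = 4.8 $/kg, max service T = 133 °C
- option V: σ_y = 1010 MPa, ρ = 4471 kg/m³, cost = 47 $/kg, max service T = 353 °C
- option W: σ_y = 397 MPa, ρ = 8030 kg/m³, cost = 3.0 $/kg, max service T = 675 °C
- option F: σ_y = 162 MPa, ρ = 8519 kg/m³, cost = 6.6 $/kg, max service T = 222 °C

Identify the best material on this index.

Screen on constraints: cost ≤ 4.9 $/kg; max service T ≥ 110 °C. Survivors: option R, option C, option W.
Computing M directly (units already consistent):
  option C: M = 119 kN·m/kg
  option R: M = 83.8 kN·m/kg
  option W: M = 49.4 kN·m/kg
Highest index: option C.

option C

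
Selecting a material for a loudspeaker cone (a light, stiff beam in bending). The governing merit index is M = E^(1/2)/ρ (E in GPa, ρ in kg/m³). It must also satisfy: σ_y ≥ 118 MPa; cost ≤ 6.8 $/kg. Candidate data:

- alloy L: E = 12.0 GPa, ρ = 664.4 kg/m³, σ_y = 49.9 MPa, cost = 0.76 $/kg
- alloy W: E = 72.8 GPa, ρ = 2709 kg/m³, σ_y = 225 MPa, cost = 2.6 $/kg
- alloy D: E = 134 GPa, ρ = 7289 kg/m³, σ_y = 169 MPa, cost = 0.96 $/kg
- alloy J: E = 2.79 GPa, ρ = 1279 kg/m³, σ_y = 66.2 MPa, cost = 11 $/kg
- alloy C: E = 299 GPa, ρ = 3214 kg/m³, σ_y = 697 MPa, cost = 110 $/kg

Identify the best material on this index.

alloy W

Screen on constraints: σ_y ≥ 118 MPa; cost ≤ 6.8 $/kg. Survivors: alloy W, alloy D.
Computing M directly (units already consistent):
  alloy W: M = 3.15×10⁻³
  alloy D: M = 1.59×10⁻³
Alloy W has the largest M.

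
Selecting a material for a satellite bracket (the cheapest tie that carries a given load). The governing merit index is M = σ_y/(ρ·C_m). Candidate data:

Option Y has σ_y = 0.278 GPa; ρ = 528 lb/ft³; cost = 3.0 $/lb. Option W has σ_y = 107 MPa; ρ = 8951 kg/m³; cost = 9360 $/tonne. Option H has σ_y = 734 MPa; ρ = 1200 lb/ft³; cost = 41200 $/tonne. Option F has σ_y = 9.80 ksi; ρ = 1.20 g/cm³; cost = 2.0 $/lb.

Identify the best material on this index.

option F

Normalizing units and computing the index:
  option Y: σ_y = 278.0 MPa, ρ = 8458 kg/m³, cost = 6.614 $/kg
  option W: σ_y = 107.0 MPa, ρ = 8951 kg/m³, cost = 9.360 $/kg
  option H: σ_y = 734.0 MPa, ρ = 19220 kg/m³, cost = 41.20 $/kg
  option F: σ_y = 67.57 MPa, ρ = 1200 kg/m³, cost = 4.409 $/kg
  option F: M = 12.8 kN·m per $
  option Y: M = 4.97 kN·m per $
  option W: M = 1.28 kN·m per $
  option H: M = 0.927 kN·m per $
The maximum is for option F.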